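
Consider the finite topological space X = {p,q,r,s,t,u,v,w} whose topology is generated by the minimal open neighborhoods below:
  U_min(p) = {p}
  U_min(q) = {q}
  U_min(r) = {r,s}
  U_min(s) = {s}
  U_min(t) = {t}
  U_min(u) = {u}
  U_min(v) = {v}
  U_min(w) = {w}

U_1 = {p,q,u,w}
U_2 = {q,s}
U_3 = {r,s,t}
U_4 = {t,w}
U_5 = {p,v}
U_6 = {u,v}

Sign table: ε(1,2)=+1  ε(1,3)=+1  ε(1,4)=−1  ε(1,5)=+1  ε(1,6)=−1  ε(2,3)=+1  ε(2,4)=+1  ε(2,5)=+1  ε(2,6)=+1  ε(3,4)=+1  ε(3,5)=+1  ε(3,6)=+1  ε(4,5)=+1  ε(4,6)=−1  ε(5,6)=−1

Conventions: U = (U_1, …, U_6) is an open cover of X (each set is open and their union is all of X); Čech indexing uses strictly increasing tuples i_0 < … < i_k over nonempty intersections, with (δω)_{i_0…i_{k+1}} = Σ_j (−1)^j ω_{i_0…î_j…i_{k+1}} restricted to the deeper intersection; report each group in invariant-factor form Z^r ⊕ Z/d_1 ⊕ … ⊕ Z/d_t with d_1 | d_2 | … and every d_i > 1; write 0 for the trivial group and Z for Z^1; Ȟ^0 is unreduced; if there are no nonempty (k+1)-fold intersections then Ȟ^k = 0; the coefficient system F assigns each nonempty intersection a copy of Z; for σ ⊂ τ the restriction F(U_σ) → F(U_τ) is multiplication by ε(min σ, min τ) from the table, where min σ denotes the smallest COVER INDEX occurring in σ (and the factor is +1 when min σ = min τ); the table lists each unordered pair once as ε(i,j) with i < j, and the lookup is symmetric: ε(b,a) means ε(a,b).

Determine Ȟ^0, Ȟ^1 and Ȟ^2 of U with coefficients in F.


Ȟ^0 = 0, Ȟ^1 = Z ⊕ Z/2, Ȟ^2 = 0

cover nerve:
  U12={q} U14={w} U15={p} U16={u} U23={s} U34={t} U56={v}
C dims 6,7; δ0: rk 6, SNF 1^5·2
Ȟ^0: (6−6)−0=0 ⇒ 0
Ȟ^1: (7−0)−6=1 plus torsion [2] ⇒ Z ⊕ Z/2
Ȟ^2: (0−0)−0=0 ⇒ 0


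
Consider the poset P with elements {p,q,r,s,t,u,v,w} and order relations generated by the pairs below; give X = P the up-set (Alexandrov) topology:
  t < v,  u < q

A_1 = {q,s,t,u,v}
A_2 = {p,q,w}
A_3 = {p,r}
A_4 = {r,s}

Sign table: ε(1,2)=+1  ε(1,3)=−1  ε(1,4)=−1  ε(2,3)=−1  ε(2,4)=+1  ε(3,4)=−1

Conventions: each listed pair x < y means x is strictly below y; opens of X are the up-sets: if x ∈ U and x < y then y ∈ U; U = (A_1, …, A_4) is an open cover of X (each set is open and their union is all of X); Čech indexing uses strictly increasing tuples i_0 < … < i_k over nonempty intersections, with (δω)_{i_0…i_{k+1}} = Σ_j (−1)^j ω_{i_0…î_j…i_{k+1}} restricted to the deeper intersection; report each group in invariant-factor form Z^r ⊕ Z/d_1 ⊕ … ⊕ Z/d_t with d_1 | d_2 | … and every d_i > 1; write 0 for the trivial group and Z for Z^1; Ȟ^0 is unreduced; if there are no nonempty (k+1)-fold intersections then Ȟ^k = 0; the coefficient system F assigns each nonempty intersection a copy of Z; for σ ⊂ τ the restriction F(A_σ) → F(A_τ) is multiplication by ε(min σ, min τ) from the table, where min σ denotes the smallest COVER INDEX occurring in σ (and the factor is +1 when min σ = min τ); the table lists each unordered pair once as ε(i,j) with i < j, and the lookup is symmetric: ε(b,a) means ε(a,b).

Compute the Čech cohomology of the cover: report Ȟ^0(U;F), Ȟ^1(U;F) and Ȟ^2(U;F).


intersection data:
  A12={q} A14={s} A23={p} A34={r}
C dims 4,4; δ0: rk 4, SNF 1^3·2
Ȟ^0 = (4 − 4) − 0 = 0, so Ȟ^0 ≅ 0
Ȟ^1 = (4 − 0) − 4 = 0 plus torsion [2], so Ȟ^1 ≅ Z/2
Ȟ^2 = (0 − 0) − 0 = 0, so Ȟ^2 ≅ 0

Ȟ^0 = 0, Ȟ^1 = Z/2, Ȟ^2 = 0


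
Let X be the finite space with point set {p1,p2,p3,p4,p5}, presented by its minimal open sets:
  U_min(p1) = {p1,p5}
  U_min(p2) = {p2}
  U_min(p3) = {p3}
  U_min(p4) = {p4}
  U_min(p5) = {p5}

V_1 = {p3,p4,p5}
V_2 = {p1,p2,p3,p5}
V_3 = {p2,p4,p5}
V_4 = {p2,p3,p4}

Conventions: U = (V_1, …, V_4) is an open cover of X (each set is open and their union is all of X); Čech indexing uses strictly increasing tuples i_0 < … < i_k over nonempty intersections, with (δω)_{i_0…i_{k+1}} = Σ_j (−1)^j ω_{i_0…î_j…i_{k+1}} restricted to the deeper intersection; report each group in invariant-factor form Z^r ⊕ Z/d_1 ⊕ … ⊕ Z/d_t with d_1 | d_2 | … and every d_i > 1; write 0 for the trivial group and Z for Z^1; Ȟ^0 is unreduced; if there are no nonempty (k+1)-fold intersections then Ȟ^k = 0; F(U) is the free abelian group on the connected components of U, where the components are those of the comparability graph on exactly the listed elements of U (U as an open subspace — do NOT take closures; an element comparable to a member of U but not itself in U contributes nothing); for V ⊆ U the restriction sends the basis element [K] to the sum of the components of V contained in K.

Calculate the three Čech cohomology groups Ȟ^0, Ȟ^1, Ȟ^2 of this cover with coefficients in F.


Ȟ^0 = Z^4,  Ȟ^1 = 0,  Ȟ^2 = 0

nonempty intersections:
  V12={p3,p5} V13={p4,p5} V14={p3,p4} V23={p2,p5} V24={p2,p3} V34={p2,p4}
  V123={p5} V124={p3} V134={p4} V234={p2}
components per intersection:
  V1: {p3} {p4} {p5}
  V2: {p1,p5} {p2} {p3}
  V3: {p2} {p4} {p5}
  V4: {p2} {p3} {p4}
  V12: {p3} {p5}
  V13: {p4} {p5}
  V14: {p3} {p4}
  V23: {p2} {p5}
  V24: {p2} {p3}
  V34: {p2} {p4}
  V123: {p5}
  V124: {p3}
  V134: {p4}
  V234: {p2}
C dims 12,12,4; δ0: rk 8, SNF 1^8; δ1: rk 4, SNF 1^4
Ȟ^0: (12−8)−0=4 ⇒ Z^4
Ȟ^1: (12−4)−8=0 ⇒ 0
Ȟ^2: (4−0)−4=0 ⇒ 0


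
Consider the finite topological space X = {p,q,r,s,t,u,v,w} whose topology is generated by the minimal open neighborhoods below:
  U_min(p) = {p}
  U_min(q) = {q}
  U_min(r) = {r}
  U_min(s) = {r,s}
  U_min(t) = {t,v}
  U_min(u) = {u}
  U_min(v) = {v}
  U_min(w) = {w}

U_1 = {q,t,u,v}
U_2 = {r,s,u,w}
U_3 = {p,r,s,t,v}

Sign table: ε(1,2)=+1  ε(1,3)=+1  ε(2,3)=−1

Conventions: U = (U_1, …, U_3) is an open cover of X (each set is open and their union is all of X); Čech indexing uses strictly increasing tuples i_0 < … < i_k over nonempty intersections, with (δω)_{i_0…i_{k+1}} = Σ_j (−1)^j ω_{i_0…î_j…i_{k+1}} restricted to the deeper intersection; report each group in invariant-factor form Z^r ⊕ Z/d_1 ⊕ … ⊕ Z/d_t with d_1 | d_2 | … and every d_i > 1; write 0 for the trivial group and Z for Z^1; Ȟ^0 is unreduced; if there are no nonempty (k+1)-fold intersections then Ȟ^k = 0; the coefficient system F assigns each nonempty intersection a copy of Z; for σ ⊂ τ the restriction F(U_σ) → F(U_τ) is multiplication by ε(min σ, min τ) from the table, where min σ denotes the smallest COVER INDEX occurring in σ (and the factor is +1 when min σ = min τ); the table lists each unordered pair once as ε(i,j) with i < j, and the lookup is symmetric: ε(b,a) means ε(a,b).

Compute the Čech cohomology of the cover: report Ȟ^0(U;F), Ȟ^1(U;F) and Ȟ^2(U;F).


nerve of the cover:
  U12={u} U13={t,v} U23={r,s}
C dims 3,3; δ0: rk 3, SNF 1^2·2
Ȟ^0 = (3 − 3) − 0 = 0, so Ȟ^0 ≅ 0
Ȟ^1 = (3 − 0) − 3 = 0 plus torsion [2], so Ȟ^1 ≅ Z/2
Ȟ^2 = (0 − 0) − 0 = 0, so Ȟ^2 ≅ 0

Ȟ^0 = 0; Ȟ^1 = Z/2; Ȟ^2 = 0


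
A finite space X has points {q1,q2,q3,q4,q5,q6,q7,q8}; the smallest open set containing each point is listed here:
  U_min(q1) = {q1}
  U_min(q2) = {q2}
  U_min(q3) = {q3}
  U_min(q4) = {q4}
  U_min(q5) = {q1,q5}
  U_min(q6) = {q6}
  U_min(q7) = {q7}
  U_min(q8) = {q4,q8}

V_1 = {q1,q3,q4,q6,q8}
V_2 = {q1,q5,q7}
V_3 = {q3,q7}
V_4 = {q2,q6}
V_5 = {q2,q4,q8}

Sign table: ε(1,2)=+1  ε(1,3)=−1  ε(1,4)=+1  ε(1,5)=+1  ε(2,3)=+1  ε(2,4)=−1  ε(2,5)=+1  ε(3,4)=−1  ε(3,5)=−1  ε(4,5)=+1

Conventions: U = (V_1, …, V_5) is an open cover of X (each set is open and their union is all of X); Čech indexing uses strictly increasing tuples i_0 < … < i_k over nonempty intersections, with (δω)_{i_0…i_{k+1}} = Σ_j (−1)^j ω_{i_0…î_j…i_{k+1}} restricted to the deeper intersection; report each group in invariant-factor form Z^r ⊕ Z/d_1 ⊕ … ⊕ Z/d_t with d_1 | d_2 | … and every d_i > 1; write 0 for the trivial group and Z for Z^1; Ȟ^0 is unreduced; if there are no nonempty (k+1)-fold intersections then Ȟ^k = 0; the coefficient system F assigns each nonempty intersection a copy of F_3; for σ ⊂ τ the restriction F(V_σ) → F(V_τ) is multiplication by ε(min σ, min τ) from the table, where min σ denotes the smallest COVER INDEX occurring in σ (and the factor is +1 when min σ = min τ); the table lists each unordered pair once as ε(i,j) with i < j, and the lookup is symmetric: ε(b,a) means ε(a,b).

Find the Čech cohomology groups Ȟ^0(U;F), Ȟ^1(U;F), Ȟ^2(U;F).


Ȟ^0 ≅ 0; Ȟ^1 ≅ Z/3; Ȟ^2 ≅ 0

nerve of the cover:
  V12={q1} V13={q3} V14={q6} V15={q4,q8} V23={q7} V45={q2}
C dims 5,6; δ0: rk_F3 5
Ȟ^0 = (5 − 5) − 0 = 0, so Ȟ^0 ≅ 0
Ȟ^1 = (6 − 0) − 5 = 1, so Ȟ^1 ≅ Z/3
Ȟ^2 = (0 − 0) − 0 = 0, so Ȟ^2 ≅ 0


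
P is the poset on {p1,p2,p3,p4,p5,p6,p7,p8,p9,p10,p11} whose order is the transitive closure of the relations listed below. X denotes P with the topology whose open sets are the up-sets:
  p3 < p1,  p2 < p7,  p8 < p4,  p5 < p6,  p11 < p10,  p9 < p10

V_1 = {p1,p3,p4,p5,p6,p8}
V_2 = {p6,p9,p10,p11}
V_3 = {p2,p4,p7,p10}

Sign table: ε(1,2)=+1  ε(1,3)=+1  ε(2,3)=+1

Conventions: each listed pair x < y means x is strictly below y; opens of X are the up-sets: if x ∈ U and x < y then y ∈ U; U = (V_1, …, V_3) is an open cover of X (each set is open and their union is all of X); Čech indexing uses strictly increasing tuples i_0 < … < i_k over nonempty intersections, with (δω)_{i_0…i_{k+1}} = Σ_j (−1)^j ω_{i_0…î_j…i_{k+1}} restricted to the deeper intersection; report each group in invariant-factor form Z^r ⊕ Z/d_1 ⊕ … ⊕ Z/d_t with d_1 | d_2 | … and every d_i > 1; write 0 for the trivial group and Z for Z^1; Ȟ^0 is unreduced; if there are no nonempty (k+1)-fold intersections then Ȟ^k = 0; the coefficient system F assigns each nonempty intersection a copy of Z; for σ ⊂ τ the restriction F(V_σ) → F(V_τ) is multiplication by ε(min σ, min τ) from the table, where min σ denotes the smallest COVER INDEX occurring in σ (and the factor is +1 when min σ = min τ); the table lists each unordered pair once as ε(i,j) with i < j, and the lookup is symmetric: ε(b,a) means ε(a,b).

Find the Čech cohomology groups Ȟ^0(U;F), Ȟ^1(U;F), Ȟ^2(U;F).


Ȟ^0 = Z, Ȟ^1 = Z and Ȟ^2 = 0

intersection data:
  V12={p6} V13={p4} V23={p10}
C dims 3,3; δ0: rk 2, SNF 1^2
Ȟ^0 = (3 − 2) − 0 = 1, so Ȟ^0 ≅ Z
Ȟ^1 = (3 − 0) − 2 = 1, so Ȟ^1 ≅ Z
Ȟ^2 = (0 − 0) − 0 = 0, so Ȟ^2 ≅ 0


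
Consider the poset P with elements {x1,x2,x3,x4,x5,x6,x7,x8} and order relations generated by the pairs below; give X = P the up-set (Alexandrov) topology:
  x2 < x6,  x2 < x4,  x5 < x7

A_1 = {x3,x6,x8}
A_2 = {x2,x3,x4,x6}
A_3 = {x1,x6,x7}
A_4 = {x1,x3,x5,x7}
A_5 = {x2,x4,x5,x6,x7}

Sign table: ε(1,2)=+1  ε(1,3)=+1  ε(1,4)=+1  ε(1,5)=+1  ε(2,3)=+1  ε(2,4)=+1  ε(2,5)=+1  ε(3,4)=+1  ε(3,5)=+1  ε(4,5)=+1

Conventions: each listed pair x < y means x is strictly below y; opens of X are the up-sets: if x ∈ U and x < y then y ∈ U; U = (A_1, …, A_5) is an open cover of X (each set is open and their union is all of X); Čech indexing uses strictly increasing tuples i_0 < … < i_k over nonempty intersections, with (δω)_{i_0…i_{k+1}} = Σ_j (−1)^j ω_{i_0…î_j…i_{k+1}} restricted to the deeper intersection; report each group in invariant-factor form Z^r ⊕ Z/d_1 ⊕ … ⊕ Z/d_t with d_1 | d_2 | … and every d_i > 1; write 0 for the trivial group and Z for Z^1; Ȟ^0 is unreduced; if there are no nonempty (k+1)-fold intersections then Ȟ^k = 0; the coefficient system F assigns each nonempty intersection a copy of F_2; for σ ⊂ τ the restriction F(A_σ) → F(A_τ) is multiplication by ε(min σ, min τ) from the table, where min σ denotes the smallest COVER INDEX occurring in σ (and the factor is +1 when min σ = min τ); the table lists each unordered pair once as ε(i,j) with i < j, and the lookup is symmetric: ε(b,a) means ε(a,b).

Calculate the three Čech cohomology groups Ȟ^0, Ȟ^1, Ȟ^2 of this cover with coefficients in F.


nonempty intersections:
  A12={x3,x6} A13={x6} A14={x3} A15={x6} A23={x6} A24={x3} A25={x2,x4,x6} A34={x1,x7} A35={x6,x7} A45={x5,x7}
  A123={x6} A124={x3} A125={x6} A135={x6} A235={x6} A345={x7}
  A1235={x6}
C dims 5,10,6,1; δ0: rk_F2 4; δ1: rk_F2 5; δ2: rk_F2 1
Ȟ^0: (5−4)−0=1 ⇒ Z/2
Ȟ^1: (10−5)−4=1 ⇒ Z/2
Ȟ^2: (6−1)−5=0 ⇒ 0

Ȟ^0 = Z/2, Ȟ^1 = Z/2 and Ȟ^2 = 0


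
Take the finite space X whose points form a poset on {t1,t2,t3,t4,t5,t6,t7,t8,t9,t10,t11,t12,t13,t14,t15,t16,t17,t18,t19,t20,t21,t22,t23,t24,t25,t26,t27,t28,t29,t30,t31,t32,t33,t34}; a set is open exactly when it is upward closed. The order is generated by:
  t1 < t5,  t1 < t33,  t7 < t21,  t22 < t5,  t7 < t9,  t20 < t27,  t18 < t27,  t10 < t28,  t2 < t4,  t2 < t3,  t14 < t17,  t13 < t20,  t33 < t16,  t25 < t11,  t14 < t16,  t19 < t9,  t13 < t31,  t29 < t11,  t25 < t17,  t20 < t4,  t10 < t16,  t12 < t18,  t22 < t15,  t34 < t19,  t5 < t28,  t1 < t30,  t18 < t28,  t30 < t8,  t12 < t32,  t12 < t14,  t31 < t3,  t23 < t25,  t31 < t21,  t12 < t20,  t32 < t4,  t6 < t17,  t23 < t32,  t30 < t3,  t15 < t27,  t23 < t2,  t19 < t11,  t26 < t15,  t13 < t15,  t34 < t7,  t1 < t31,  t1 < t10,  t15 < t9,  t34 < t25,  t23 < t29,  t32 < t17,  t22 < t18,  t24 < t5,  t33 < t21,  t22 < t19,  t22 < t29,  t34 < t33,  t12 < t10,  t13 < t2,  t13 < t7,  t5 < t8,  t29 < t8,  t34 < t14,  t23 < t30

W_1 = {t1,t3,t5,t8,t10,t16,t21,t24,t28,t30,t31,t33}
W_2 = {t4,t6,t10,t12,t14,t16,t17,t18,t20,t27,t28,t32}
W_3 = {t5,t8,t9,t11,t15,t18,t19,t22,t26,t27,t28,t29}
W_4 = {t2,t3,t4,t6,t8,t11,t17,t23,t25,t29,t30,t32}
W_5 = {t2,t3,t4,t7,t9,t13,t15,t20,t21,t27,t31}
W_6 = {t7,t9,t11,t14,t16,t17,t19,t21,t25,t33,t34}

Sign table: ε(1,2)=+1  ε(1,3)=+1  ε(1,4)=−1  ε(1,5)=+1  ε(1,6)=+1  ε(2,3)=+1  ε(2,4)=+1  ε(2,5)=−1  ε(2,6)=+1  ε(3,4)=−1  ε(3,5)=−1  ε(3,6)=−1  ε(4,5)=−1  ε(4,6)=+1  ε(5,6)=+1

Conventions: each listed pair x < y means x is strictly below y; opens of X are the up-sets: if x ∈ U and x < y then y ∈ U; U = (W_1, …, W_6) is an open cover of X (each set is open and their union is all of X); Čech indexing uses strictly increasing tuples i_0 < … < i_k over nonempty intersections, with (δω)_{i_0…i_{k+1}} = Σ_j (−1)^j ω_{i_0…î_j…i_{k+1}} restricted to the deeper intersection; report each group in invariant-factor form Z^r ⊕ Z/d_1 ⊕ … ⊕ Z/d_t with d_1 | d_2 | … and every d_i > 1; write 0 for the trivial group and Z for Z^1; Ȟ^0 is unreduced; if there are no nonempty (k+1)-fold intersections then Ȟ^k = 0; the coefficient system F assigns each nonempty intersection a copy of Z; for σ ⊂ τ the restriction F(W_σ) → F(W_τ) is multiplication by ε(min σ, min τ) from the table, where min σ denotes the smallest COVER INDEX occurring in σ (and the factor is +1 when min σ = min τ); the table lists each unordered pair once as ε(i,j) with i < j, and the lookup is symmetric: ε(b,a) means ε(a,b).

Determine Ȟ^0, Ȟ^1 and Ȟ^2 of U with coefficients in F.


Ȟ^0 = 0; Ȟ^1 = Z/2; Ȟ^2 = Z

nerve simplices:
  W12={t10,t16,t28} W13={t5,t8,t28} W14={t3,t8,t30} W15={t3,t21,t31} W16={t16,t21,t33} W23={t18,t27,t28} W24={t4,t6,t17,t32} W25={t4,t20,t27} W26={t14,t16,t17} W34={t8,t11,t29} W35={t9,t15,t27} W36={t9,t11,t19} W45={t2,t3,t4} W46={t11,t17,t25} W56={t7,t9,t21}
  W123={t28} W126={t16} W134={t8} W145={t3} W156={t21} W235={t27} W245={t4} W246={t17} W346={t11} W356={t9}
C dims 6,15,10; δ0: rk 6, SNF 1^5·2; δ1: rk 9, SNF 1^9
degree 0: 6−6−0 = 0 → Ȟ^0 ≅ 0
degree 1: 15−9−6 = 0 plus torsion [2] → Ȟ^1 ≅ Z/2
degree 2: 10−0−9 = 1 → Ȟ^2 ≅ Z


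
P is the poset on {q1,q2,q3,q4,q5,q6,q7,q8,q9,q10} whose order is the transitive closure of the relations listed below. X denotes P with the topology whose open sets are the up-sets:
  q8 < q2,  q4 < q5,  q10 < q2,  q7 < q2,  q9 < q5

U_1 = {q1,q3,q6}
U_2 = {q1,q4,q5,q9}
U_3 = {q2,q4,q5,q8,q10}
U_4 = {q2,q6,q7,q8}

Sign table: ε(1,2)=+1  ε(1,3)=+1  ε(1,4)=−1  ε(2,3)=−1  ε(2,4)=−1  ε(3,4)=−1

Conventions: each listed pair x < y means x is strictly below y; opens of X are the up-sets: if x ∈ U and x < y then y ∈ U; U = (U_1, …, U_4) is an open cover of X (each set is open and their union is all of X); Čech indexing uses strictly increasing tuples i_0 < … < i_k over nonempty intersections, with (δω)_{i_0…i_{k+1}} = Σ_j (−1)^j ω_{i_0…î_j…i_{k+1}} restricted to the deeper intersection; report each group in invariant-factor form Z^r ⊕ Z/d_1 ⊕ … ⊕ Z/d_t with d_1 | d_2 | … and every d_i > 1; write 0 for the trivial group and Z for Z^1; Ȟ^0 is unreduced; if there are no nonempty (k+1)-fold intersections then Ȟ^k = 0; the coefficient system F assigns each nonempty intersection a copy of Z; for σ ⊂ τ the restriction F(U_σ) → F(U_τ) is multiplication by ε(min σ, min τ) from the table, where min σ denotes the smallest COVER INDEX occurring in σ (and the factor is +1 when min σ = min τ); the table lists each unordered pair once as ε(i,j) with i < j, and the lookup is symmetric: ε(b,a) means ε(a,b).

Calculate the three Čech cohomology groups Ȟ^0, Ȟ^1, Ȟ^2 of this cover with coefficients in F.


nerve simplices:
  U12={q1} U14={q6} U23={q4,q5} U34={q2,q8}
C dims 4,4; δ0: rk 4, SNF 1^3·2
degree 0: 4−4−0 = 0 → Ȟ^0 ≅ 0
degree 1: 4−0−4 = 0 plus torsion [2] → Ȟ^1 ≅ Z/2
degree 2: 0−0−0 = 0 → Ȟ^2 ≅ 0

Ȟ^0(U;F) ≅ 0, Ȟ^1(U;F) ≅ Z/2 and Ȟ^2(U;F) ≅ 0


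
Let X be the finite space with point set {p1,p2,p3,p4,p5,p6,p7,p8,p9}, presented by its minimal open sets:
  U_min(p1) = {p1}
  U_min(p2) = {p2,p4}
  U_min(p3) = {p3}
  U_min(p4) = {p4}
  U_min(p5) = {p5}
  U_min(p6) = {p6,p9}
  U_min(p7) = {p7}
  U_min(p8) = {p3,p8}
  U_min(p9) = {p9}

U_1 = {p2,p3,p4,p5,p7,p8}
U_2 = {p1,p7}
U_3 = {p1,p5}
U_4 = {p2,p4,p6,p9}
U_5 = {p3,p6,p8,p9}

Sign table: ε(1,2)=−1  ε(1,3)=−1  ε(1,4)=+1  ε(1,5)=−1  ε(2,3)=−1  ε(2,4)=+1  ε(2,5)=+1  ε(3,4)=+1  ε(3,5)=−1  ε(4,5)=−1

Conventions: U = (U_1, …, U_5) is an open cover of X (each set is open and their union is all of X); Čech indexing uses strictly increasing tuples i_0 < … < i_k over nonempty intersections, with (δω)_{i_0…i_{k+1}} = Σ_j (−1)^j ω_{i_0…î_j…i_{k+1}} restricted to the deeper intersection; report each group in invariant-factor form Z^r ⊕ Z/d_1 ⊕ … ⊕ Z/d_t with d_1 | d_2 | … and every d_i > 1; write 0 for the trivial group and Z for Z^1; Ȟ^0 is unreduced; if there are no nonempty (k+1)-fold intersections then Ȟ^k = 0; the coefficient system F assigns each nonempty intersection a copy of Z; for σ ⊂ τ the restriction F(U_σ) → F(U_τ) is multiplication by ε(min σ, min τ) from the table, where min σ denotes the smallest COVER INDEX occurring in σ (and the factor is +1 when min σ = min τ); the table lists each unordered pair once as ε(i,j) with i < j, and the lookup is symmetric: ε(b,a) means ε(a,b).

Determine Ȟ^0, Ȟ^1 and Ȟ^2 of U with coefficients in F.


Ȟ^0 ≅ 0, Ȟ^1 ≅ Z ⊕ Z/2 and Ȟ^2 ≅ 0

cover nerve:
  U12={p7} U13={p5} U14={p2,p4} U15={p3,p8} U23={p1} U45={p6,p9}
C dims 5,6; δ0: rk 5, SNF 1^4·2
Ȟ^0: (5−5)−0=0 ⇒ 0
Ȟ^1: (6−0)−5=1 plus torsion [2] ⇒ Z ⊕ Z/2
Ȟ^2: (0−0)−0=0 ⇒ 0


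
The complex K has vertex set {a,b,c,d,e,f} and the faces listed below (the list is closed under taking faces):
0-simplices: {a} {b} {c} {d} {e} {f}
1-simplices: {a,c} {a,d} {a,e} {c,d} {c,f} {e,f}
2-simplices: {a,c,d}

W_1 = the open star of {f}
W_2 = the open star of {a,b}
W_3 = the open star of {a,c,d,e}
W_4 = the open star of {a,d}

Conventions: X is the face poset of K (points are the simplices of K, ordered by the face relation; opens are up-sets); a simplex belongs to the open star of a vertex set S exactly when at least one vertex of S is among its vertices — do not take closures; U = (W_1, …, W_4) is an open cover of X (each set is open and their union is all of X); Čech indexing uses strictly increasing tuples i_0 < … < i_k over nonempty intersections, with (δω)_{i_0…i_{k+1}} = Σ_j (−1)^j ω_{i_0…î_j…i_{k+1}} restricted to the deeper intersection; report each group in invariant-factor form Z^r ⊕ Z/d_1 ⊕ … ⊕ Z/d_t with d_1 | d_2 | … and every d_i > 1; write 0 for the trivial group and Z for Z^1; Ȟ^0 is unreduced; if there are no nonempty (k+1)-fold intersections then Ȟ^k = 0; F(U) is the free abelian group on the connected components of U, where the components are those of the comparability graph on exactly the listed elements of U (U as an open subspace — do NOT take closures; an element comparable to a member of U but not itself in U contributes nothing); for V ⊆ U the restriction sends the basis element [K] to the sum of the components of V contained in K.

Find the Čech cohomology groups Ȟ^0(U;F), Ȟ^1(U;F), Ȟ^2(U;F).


Ȟ^0(U;F) ≅ Z^2; Ȟ^1(U;F) ≅ Z; Ȟ^2(U;F) ≅ 0

nerve simplices:
  W1={{f},{c,f},{e,f}} W2={{a},{b},{a,c},{a,d},{a,e},{a,c,d}} W3={{a},{c},{d},{e},{a,c},{a,d},{a,e},{c,d},{c,f},{e,f},{a,c,d}} W4={{a},{d},{a,c},{a,d},{a,e},{c,d},{a,c,d}}
  W13={{c,f},{e,f}} W23={{a},{a,c},{a,d},{a,e},{a,c,d}} W24={{a},{a,c},{a,d},{a,e},{a,c,d}} W34={{a},{d},{a,c},{a,d},{a,e},{c,d},{a,c,d}}
  W234={{a},{a,c},{a,d},{a,e},{a,c,d}}
components per intersection:
  W1: {{f},{c,f},{e,f}}
  W2: {{a},{a,c},{a,d},{a,e},{a,c,d}} {{b}}
  W3: {{a},{c},{d},{e},{a,c},{a,d},{a,e},{c,d},{c,f},{e,f},{a,c,d}}
  W4: {{a},{d},{a,c},{a,d},{a,e},{c,d},{a,c,d}}
  W13: {{c,f}} {{e,f}}
  W23: {{a},{a,c},{a,d},{a,e},{a,c,d}}
  W24: {{a},{a,c},{a,d},{a,e},{a,c,d}}
  W34: {{a},{d},{a,c},{a,d},{a,e},{c,d},{a,c,d}}
  W234: {{a},{a,c},{a,d},{a,e},{a,c,d}}
C dims 5,5,1; δ0: rk 3, SNF 1^3; δ1: rk 1, SNF 1^1
degree 0: 5−3−0 = 2 → Ȟ^0 ≅ Z^2
degree 1: 5−1−3 = 1 → Ȟ^1 ≅ Z
degree 2: 1−0−1 = 0 → Ȟ^2 ≅ 0


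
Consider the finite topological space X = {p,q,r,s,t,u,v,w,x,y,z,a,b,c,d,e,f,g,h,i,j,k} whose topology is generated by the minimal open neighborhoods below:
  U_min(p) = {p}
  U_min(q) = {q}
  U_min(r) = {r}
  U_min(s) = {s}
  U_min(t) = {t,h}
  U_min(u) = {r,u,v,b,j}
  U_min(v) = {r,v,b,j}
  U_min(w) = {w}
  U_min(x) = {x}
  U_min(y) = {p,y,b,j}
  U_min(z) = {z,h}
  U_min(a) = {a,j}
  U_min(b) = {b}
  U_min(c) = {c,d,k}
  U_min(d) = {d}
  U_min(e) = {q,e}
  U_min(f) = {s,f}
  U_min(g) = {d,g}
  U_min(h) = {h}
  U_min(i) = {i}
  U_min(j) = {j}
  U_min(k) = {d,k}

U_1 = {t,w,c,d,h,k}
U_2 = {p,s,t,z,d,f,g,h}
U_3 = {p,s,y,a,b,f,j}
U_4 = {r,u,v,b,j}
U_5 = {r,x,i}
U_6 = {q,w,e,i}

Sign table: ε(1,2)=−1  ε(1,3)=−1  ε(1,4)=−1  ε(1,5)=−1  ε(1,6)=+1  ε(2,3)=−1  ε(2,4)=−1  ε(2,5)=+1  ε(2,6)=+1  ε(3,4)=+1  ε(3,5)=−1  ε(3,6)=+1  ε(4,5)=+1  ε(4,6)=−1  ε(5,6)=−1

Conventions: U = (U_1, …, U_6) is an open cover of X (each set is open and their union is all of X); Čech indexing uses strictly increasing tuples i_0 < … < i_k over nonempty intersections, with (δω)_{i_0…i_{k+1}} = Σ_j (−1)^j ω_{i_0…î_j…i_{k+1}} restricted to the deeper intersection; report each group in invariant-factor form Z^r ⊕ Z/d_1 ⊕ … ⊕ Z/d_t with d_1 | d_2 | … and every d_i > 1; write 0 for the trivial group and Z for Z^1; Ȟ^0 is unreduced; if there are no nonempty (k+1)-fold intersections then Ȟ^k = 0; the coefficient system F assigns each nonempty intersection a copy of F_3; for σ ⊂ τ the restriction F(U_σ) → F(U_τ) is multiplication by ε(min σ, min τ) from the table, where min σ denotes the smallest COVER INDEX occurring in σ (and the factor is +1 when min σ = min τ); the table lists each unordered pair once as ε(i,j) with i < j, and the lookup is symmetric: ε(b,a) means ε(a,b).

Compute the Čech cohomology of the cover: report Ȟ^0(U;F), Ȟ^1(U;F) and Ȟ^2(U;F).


Ȟ^0 ≅ 0; Ȟ^1 ≅ 0; Ȟ^2 ≅ 0

nonempty intersections:
  U12={t,d,h} U16={w} U23={p,s,f} U34={b,j} U45={r} U56={i}
C dims 6,6; δ0: rk_F3 6
Ȟ^0: (6−6)−0=0 ⇒ 0
Ȟ^1: (6−0)−6=0 ⇒ 0
Ȟ^2: (0−0)−0=0 ⇒ 0


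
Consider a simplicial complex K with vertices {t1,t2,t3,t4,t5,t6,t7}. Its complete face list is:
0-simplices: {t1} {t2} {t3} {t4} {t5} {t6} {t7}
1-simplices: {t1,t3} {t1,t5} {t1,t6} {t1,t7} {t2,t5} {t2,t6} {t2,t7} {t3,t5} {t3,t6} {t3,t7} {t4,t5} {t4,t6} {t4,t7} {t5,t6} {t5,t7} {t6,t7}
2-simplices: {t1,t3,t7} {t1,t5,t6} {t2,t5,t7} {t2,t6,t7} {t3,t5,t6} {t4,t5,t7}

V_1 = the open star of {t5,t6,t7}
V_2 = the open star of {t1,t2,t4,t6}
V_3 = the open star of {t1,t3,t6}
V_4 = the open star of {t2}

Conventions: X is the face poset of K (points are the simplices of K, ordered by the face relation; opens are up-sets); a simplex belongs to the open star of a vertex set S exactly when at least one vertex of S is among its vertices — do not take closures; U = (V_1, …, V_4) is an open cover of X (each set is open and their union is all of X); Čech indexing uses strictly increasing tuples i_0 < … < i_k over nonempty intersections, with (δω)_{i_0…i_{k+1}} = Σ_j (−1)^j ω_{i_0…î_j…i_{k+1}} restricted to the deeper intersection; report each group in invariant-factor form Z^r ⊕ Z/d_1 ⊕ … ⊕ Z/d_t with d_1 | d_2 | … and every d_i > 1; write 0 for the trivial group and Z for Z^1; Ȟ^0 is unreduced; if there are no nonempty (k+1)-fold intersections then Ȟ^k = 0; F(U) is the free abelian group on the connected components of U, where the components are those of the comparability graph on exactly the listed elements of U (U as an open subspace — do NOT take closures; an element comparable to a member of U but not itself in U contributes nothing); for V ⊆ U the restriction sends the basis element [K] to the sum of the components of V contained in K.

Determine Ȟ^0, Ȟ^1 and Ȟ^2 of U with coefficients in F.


Ȟ^0 = Z; Ȟ^1 = Z^2; Ȟ^2 = 0

nerve simplices:
  V1={{t5},{t6},{t7},{t1,t5},{t1,t6},{t1,t7},{t2,t5},{t2,t6},{t2,t7},{t3,t5},{t3,t6},{t3,t7},{t4,t5},{t4,t6},{t4,t7},{t5,t6},{t5,t7},{t6,t7},{t1,t3,t7},{t1,t5,t6},{t2,t5,t7},{t2,t6,t7},{t3,t5,t6},{t4,t5,t7}} V2={{t1},{t2},{t4},{t6},{t1,t3},{t1,t5},{t1,t6},{t1,t7},{t2,t5},{t2,t6},{t2,t7},{t3,t6},{t4,t5},{t4,t6},{t4,t7},{t5,t6},{t6,t7},{t1,t3,t7},{t1,t5,t6},{t2,t5,t7},{t2,t6,t7},{t3,t5,t6},{t4,t5,t7}} V3={{t1},{t3},{t6},{t1,t3},{t1,t5},{t1,t6},{t1,t7},{t2,t6},{t3,t5},{t3,t6},{t3,t7},{t4,t6},{t5,t6},{t6,t7},{t1,t3,t7},{t1,t5,t6},{t2,t6,t7},{t3,t5,t6}} V4={{t2},{t2,t5},{t2,t6},{t2,t7},{t2,t5,t7},{t2,t6,t7}}
  V12={{t6},{t1,t5},{t1,t6},{t1,t7},{t2,t5},{t2,t6},{t2,t7},{t3,t6},{t4,t5},{t4,t6},{t4,t7},{t5,t6},{t6,t7},{t1,t3,t7},{t1,t5,t6},{t2,t5,t7},{t2,t6,t7},{t3,t5,t6},{t4,t5,t7}} V13={{t6},{t1,t5},{t1,t6},{t1,t7},{t2,t6},{t3,t5},{t3,t6},{t3,t7},{t4,t6},{t5,t6},{t6,t7},{t1,t3,t7},{t1,t5,t6},{t2,t6,t7},{t3,t5,t6}} V14={{t2,t5},{t2,t6},{t2,t7},{t2,t5,t7},{t2,t6,t7}} V23={{t1},{t6},{t1,t3},{t1,t5},{t1,t6},{t1,t7},{t2,t6},{t3,t6},{t4,t6},{t5,t6},{t6,t7},{t1,t3,t7},{t1,t5,t6},{t2,t6,t7},{t3,t5,t6}} V24={{t2},{t2,t5},{t2,t6},{t2,t7},{t2,t5,t7},{t2,t6,t7}} V34={{t2,t6},{t2,t6,t7}}
  V123={{t6},{t1,t5},{t1,t6},{t1,t7},{t2,t6},{t3,t6},{t4,t6},{t5,t6},{t6,t7},{t1,t3,t7},{t1,t5,t6},{t2,t6,t7},{t3,t5,t6}} V124={{t2,t5},{t2,t6},{t2,t7},{t2,t5,t7},{t2,t6,t7}} V134={{t2,t6},{t2,t6,t7}} V234={{t2,t6},{t2,t6,t7}}
  V1234={{t2,t6},{t2,t6,t7}}
components per intersection:
  V1: {{t5},{t6},{t7},{t1,t5},{t1,t6},{t1,t7},{t2,t5},{t2,t6},{t2,t7},{t3,t5},{t3,t6},{t3,t7},{t4,t5},{t4,t6},{t4,t7},{t5,t6},{t5,t7},{t6,t7},{t1,t3,t7},{t1,t5,t6},{t2,t5,t7},{t2,t6,t7},{t3,t5,t6},{t4,t5,t7}}
  V2: {{t1},{t2},{t4},{t6},{t1,t3},{t1,t5},{t1,t6},{t1,t7},{t2,t5},{t2,t6},{t2,t7},{t3,t6},{t4,t5},{t4,t6},{t4,t7},{t5,t6},{t6,t7},{t1,t3,t7},{t1,t5,t6},{t2,t5,t7},{t2,t6,t7},{t3,t5,t6},{t4,t5,t7}}
  V3: {{t1},{t3},{t6},{t1,t3},{t1,t5},{t1,t6},{t1,t7},{t2,t6},{t3,t5},{t3,t6},{t3,t7},{t4,t6},{t5,t6},{t6,t7},{t1,t3,t7},{t1,t5,t6},{t2,t6,t7},{t3,t5,t6}}
  V4: {{t2},{t2,t5},{t2,t6},{t2,t7},{t2,t5,t7},{t2,t6,t7}}
  V12: {{t6},{t1,t5},{t1,t6},{t2,t5},{t2,t6},{t2,t7},{t3,t6},{t4,t6},{t5,t6},{t6,t7},{t1,t5,t6},{t2,t5,t7},{t2,t6,t7},{t3,t5,t6}} {{t1,t7},{t1,t3,t7}} {{t4,t5},{t4,t7},{t4,t5,t7}}
  V13: {{t6},{t1,t5},{t1,t6},{t2,t6},{t3,t5},{t3,t6},{t4,t6},{t5,t6},{t6,t7},{t1,t5,t6},{t2,t6,t7},{t3,t5,t6}} {{t1,t7},{t3,t7},{t1,t3,t7}}
  V14: {{t2,t5},{t2,t6},{t2,t7},{t2,t5,t7},{t2,t6,t7}}
  V23: {{t1},{t6},{t1,t3},{t1,t5},{t1,t6},{t1,t7},{t2,t6},{t3,t6},{t4,t6},{t5,t6},{t6,t7},{t1,t3,t7},{t1,t5,t6},{t2,t6,t7},{t3,t5,t6}}
  V24: {{t2},{t2,t5},{t2,t6},{t2,t7},{t2,t5,t7},{t2,t6,t7}}
  V34: {{t2,t6},{t2,t6,t7}}
  V123: {{t6},{t1,t5},{t1,t6},{t2,t6},{t3,t6},{t4,t6},{t5,t6},{t6,t7},{t1,t5,t6},{t2,t6,t7},{t3,t5,t6}} {{t1,t7},{t1,t3,t7}}
  V124: {{t2,t5},{t2,t6},{t2,t7},{t2,t5,t7},{t2,t6,t7}}
  V134: {{t2,t6},{t2,t6,t7}}
  V234: {{t2,t6},{t2,t6,t7}}
  V1234: {{t2,t6},{t2,t6,t7}}
C dims 4,9,5,1; δ0: rk 3, SNF 1^3; δ1: rk 4, SNF 1^4; δ2: rk 1, SNF 1^1
degree 0: 4−3−0 = 1 → Ȟ^0 ≅ Z
degree 1: 9−4−3 = 2 → Ȟ^1 ≅ Z^2
degree 2: 5−1−4 = 0 → Ȟ^2 ≅ 0


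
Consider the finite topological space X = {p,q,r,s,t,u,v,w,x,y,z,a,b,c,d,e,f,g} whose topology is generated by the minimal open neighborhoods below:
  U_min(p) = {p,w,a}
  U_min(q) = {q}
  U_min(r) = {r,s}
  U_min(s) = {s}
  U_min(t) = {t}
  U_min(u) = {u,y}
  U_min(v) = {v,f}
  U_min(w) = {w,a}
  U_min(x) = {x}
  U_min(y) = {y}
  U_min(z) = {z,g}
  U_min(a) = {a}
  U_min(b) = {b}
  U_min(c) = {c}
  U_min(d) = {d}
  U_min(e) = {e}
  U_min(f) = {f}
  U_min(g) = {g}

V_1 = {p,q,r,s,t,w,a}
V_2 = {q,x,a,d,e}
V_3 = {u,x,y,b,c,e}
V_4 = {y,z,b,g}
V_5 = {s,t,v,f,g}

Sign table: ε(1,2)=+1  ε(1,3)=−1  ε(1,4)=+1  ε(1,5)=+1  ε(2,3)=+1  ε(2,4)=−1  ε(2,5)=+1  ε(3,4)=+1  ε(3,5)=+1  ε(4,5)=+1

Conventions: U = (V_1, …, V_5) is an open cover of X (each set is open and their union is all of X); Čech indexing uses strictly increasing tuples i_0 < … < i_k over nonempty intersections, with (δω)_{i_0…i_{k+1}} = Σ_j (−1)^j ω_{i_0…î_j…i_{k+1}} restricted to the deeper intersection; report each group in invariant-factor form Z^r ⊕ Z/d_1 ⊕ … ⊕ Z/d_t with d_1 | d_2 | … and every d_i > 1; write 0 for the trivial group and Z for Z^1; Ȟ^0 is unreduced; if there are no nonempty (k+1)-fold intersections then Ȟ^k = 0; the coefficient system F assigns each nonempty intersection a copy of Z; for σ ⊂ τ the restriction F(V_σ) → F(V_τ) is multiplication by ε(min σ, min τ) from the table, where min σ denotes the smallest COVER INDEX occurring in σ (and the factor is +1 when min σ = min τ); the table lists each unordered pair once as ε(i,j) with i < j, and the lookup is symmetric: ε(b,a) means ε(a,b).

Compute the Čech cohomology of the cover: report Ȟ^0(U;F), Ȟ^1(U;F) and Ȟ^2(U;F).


Ȟ^0 = Z, Ȟ^1 = Z, Ȟ^2 = 0

nerve simplices:
  V12={q,a} V15={s,t} V23={x,e} V34={y,b} V45={g}
C dims 5,5; δ0: rk 4, SNF 1^4
degree 0: 5−4−0 = 1 → Ȟ^0 ≅ Z
degree 1: 5−0−4 = 1 → Ȟ^1 ≅ Z
degree 2: 0−0−0 = 0 → Ȟ^2 ≅ 0


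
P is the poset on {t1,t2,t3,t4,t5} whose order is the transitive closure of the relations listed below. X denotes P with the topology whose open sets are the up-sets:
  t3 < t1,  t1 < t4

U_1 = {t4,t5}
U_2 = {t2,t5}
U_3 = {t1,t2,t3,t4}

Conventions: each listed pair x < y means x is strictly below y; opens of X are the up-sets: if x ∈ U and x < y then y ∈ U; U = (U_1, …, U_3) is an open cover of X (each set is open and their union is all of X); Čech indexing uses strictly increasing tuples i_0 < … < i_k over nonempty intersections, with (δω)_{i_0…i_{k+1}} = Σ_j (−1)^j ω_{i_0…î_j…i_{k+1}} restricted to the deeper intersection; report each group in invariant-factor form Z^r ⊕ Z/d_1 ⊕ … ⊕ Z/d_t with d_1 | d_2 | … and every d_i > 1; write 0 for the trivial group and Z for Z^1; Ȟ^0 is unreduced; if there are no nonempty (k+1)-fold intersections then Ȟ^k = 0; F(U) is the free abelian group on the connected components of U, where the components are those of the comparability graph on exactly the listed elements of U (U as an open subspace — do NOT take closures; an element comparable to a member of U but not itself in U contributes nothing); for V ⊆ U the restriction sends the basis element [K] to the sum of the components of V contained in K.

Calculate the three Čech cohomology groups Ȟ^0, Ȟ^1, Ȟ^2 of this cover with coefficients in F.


Ȟ^0 ≅ Z^3, Ȟ^1 ≅ 0, Ȟ^2 ≅ 0

intersection data:
  U12={t5} U13={t4} U23={t2}
components per intersection:
  U1: {t4} {t5}
  U2: {t2} {t5}
  U3: {t1,t3,t4} {t2}
  U12: {t5}
  U13: {t4}
  U23: {t2}
C dims 6,3; δ0: rk 3, SNF 1^3
Ȟ^0 = (6 − 3) − 0 = 3, so Ȟ^0 ≅ Z^3
Ȟ^1 = (3 − 0) − 3 = 0, so Ȟ^1 ≅ 0
Ȟ^2 = (0 − 0) − 0 = 0, so Ȟ^2 ≅ 0


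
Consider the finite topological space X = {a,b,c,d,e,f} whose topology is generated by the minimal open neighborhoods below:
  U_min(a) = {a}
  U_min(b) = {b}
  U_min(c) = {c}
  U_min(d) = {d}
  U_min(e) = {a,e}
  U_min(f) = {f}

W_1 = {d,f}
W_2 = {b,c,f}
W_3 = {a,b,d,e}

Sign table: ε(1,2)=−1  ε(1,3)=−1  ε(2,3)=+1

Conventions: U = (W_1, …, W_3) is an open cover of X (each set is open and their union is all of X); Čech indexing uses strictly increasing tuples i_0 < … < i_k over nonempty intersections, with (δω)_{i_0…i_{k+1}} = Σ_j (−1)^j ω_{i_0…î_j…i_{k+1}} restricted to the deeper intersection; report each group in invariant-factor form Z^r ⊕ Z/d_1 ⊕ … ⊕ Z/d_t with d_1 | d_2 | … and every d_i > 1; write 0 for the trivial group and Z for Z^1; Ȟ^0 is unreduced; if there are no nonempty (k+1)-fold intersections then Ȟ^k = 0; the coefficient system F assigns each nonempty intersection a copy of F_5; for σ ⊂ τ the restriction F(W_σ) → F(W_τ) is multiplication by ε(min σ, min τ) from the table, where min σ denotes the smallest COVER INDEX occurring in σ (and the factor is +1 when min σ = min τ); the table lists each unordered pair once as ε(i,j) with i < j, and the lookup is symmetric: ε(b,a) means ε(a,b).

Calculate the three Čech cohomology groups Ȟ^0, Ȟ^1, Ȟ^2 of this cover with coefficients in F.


nonempty overlaps:
  W12={f} W13={d} W23={b}
C dims 3,3; δ0: rk_F5 2
degree 0: 3−2−0 = 1 → Ȟ^0 ≅ Z/5
degree 1: 3−0−2 = 1 → Ȟ^1 ≅ Z/5
degree 2: 0−0−0 = 0 → Ȟ^2 ≅ 0

Ȟ^0(U;F) ≅ Z/5, Ȟ^1(U;F) ≅ Z/5, Ȟ^2(U;F) ≅ 0


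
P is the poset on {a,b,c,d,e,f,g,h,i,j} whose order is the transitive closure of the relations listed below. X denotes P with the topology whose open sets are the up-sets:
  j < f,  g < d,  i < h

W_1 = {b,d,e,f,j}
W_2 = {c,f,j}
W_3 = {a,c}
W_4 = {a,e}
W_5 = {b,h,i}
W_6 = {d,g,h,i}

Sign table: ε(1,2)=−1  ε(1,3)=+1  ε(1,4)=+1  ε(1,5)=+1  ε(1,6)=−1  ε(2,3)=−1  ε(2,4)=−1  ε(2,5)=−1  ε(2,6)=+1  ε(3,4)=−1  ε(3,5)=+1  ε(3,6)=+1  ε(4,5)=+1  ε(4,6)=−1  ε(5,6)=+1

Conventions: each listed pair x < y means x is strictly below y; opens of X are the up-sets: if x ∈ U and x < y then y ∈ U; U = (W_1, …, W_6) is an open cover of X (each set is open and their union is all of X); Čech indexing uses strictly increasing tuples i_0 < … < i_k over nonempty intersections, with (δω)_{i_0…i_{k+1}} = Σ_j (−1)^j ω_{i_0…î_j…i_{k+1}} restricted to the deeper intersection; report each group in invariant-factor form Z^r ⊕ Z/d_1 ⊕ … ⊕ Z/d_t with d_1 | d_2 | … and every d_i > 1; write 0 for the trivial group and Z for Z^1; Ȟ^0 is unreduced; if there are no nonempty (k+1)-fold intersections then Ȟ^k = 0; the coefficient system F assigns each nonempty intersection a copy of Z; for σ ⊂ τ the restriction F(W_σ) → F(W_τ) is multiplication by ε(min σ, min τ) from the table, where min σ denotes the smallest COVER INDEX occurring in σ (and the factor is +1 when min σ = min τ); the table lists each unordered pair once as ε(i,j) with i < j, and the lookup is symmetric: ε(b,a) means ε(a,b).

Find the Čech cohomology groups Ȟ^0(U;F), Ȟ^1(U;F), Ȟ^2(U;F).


Ȟ^0 ≅ 0, Ȟ^1 ≅ Z ⊕ Z/2 and Ȟ^2 ≅ 0

nonempty intersections:
  W12={f,j} W14={e} W15={b} W16={d} W23={c} W34={a} W56={h,i}
C dims 6,7; δ0: rk 6, SNF 1^5·2
Ȟ^0: (6−6)−0=0 ⇒ 0
Ȟ^1: (7−0)−6=1 plus torsion [2] ⇒ Z ⊕ Z/2
Ȟ^2: (0−0)−0=0 ⇒ 0


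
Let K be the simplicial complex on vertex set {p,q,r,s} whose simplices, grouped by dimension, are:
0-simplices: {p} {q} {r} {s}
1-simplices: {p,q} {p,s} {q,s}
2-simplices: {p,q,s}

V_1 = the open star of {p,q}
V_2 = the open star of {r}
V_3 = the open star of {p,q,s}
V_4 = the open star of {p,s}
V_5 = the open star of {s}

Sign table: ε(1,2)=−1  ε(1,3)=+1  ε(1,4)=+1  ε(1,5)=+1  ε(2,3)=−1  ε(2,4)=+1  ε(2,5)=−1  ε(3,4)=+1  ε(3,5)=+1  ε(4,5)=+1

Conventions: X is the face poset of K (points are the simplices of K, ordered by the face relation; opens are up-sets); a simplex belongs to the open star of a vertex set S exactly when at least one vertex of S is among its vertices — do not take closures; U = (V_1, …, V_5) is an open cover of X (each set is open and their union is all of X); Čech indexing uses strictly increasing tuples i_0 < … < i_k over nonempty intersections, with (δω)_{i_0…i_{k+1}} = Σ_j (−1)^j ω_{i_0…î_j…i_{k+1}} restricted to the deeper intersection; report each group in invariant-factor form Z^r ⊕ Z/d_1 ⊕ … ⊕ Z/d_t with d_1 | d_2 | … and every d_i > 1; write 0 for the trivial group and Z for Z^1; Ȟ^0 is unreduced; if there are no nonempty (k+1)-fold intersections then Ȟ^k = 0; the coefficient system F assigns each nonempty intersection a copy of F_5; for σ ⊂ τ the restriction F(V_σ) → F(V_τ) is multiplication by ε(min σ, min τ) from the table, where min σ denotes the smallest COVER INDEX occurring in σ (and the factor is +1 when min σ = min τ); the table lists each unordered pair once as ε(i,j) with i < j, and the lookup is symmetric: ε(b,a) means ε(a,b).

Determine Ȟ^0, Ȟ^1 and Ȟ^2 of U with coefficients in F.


nonempty intersections:
  V1={{p},{q},{p,q},{p,s},{q,s},{p,q,s}} V2={{r}} V3={{p},{q},{s},{p,q},{p,s},{q,s},{p,q,s}} V4={{p},{s},{p,q},{p,s},{q,s},{p,q,s}} V5={{s},{p,s},{q,s},{p,q,s}}
  V13={{p},{q},{p,q},{p,s},{q,s},{p,q,s}} V14={{p},{p,q},{p,s},{q,s},{p,q,s}} V15={{p,s},{q,s},{p,q,s}} V34={{p},{s},{p,q},{p,s},{q,s},{p,q,s}} V35={{s},{p,s},{q,s},{p,q,s}} V45={{s},{p,s},{q,s},{p,q,s}}
  V134={{p},{p,q},{p,s},{q,s},{p,q,s}} V135={{p,s},{q,s},{p,q,s}} V145={{p,s},{q,s},{p,q,s}} V345={{s},{p,s},{q,s},{p,q,s}}
  V1345={{p,s},{q,s},{p,q,s}}
C dims 5,6,4,1; δ0: rk_F5 3; δ1: rk_F5 3; δ2: rk_F5 1
Ȟ^0: (5−3)−0=2 ⇒ Z/5 ⊕ Z/5
Ȟ^1: (6−3)−3=0 ⇒ 0
Ȟ^2: (4−1)−3=0 ⇒ 0

Ȟ^0 ≅ Z/5 ⊕ Z/5, Ȟ^1 ≅ 0 and Ȟ^2 ≅ 0


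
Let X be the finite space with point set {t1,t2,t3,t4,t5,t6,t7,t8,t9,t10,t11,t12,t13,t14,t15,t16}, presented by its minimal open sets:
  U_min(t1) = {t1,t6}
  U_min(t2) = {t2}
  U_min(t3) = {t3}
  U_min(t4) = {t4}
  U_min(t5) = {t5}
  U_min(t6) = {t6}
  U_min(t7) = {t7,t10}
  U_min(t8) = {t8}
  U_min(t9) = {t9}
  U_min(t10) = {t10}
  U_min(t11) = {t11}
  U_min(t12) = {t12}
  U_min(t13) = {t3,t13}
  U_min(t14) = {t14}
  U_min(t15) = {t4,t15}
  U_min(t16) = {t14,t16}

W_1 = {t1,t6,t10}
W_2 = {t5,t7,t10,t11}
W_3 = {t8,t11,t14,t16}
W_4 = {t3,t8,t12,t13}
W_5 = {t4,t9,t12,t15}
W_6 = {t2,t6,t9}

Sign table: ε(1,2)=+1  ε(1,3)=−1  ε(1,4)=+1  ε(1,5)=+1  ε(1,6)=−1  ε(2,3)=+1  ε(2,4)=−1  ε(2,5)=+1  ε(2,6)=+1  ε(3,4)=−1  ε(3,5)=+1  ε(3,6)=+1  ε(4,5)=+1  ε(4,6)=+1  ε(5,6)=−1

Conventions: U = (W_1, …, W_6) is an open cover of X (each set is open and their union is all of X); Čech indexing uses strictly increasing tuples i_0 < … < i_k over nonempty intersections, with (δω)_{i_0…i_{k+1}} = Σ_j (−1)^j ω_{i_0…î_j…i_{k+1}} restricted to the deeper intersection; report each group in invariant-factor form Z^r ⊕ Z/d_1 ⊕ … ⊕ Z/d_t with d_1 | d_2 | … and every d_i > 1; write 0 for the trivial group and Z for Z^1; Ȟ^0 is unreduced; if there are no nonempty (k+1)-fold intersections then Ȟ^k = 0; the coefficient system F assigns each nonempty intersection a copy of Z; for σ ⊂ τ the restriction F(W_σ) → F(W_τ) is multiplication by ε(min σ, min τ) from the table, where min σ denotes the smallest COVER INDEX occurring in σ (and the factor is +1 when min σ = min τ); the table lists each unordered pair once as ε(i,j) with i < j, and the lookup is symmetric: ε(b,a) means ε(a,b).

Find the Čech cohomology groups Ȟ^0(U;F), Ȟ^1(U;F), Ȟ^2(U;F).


Ȟ^0 ≅ 0, Ȟ^1 ≅ Z/2 and Ȟ^2 ≅ 0

nonempty intersections:
  W12={t10} W16={t6} W23={t11} W34={t8} W45={t12} W56={t9}
C dims 6,6; δ0: rk 6, SNF 1^5·2
Ȟ^0: (6−6)−0=0 ⇒ 0
Ȟ^1: (6−0)−6=0 plus torsion [2] ⇒ Z/2
Ȟ^2: (0−0)−0=0 ⇒ 0
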